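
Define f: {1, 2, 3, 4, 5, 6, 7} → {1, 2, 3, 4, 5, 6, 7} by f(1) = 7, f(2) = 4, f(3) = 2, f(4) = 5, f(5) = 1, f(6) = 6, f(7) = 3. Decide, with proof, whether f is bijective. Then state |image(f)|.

7

The values 7, 4, 2, 5, 1, 6, 3 are a permutation of {1, 2, 3, 4, 5, 6, 7}: each element appears exactly once.
So f is injective and surjective, hence bijective.
The image of f is {1, 2, 3, 4, 5, 6, 7}, which has 7 elements.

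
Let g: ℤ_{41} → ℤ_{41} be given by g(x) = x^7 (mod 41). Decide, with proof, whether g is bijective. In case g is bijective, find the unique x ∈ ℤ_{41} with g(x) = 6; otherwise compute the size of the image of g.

30

Since 41 is prime, the nonzero elements of ℤ_{41} form a cyclic group of order 40.
As gcd(7, 40) = 1, raising to the 7th power is a bijection on this group: if a^7 ≡ b^7 then (ab^{−1})^7 = 1, and the only element of order dividing gcd(7, 40) = 1 is 1, so a = b.
With g(0) = 0 this makes g injective on all of ℤ_{41}, hence bijective (finite equal-size domain and codomain). In particular g is bijective.
Since g is bijective, we find the preimage of 6. The inverse of x ↦ x^7 on (ℤ_{41})^× is x ↦ x^23, because 7·23 = 161 = 4·40 + 1 ≡ 1 (mod 40) and x^{40} = 1 for x ≠ 0 (Fermat). So g⁻¹(6) = 6^23 mod 41.
Repeated squaring mod 41: 6^1 ≡ 6, 6^2 ≡ 6² = 36, 6^4 ≡ 36² = 1296 ≡ 25, 6^8 ≡ 25² = 625 ≡ 10, 6^16 ≡ 10² = 100 ≡ 18. Since 23 = 16 + 4 + 2 + 1, 6^23 ≡ 18·25·36·6: 18·25 = 450 ≡ 40, then 40·36 = 1440 ≡ 5, then 5·6 = 30. So 6^23 ≡ 30 (mod 41).
Hence g⁻¹(6) = 30.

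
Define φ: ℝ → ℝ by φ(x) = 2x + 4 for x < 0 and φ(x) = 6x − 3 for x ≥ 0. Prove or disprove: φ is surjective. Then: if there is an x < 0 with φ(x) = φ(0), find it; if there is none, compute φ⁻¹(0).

-7/2

Both pieces are strictly increasing (slopes 2 and 6), so each is injective on its own interval.
The left piece maps (−∞, 0) onto (−∞, 4); the right piece maps [0, ∞) onto [−3, ∞).
The union (−∞, 4) ∪ [−3, ∞) covers ℝ, so φ is surjective.
For the follow-up: the images overlap, so an x < 0 with φ(x) = φ(0) exists. φ(0) = −3; solving 2x + 4 = −3 for x < 0 gives x = (−3 − 4)/2 = −7/2.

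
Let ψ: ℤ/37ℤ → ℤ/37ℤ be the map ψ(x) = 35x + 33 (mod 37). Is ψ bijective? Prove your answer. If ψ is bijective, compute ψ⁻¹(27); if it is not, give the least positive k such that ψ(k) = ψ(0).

3

Recall: injectivity means: for all x_1, x_2 in the domain, ψ(x_1) = ψ(x_2) implies x_1 = x_2.
Suppose ψ(x_1) = ψ(x_2) in ℤ/37ℤ. Then 35x_1 + 33 ≡ 35x_2 + 33 (mod 37), thus 35(x_1 − x_2) ≡ 0 (mod 37).
Since gcd(35, 37) = 1, 35 is invertible modulo 37, so x_1 − x_2 ≡ 0 (mod 37), i.e. x_1 = x_2.
We now compute 35⁻¹ mod 37 explicitly. Euclid's algorithm: 37 = 1·35 + 2, 35 = 17·2 + 1; back-substituting gives 1 = 18·35 − 17·37, so 35⁻¹ ≡ 18 (mod 37).
For any y ∈ ℤ/37ℤ, x = 18(y − 33) mod 37 satisfies ψ(x) = 35·18(y − 33) + 33 ≡ y (since 35·18 ≡ 1 mod 37). So every y has a preimage.
Hence ψ is bijective.
Since ψ is bijective, we compute ψ⁻¹(27): solve 35x + 33 ≡ 27 (mod 37), i.e. 35x ≡ 31 (mod 37).
Multiplying by 35⁻¹ = 18 gives x ≡ 18·31 = 558 = 15·37 + 3 ≡ 3 (mod 37).
Check: ψ(3) = 35·3 + 33 = 138 = 3·37 + 27 ≡ 27 (mod 37).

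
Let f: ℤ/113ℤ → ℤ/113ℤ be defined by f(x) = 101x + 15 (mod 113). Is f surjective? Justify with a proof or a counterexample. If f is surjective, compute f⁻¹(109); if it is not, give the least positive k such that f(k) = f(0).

11

Since gcd(101, 113) = 1, 101 is invertible modulo 113. Euclid's algorithm: 113 = 1·101 + 12, 101 = 8·12 + 5, 12 = 2·5 + 2, 5 = 2·2 + 1; back-substituting gives 1 = 47·101 − 42·113, so 101⁻¹ ≡ 47 (mod 113).
For any y ∈ ℤ/113ℤ, x = 47(y − 15) mod 113 satisfies f(x) = 101·47(y − 15) + 15 ≡ y (since 101·47 ≡ 1 mod 113). So every y has a preimage.
So f is surjective.
Since f is surjective, we compute f⁻¹(109): solve 101x + 15 ≡ 109 (mod 113), i.e. 101x ≡ 94 (mod 113).
Multiplying by 101⁻¹ = 47 gives x ≡ 47·94 = 4418 = 39·113 + 11 ≡ 11 (mod 113).
Check: f(11) = 101·11 + 15 = 1126 = 9·113 + 109 ≡ 109 (mod 113).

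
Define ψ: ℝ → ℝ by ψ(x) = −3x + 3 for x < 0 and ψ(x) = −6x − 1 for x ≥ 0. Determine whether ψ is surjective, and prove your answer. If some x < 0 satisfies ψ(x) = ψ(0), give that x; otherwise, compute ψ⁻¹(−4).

Both pieces are strictly decreasing (slopes −3 and −6), so each is injective on its own interval.
The left piece maps (−∞, 0) onto (3, ∞); the right piece maps [0, ∞) onto (−∞, −1].
The union (3, ∞) ∪ (−∞, −1] omits the interval between 3 and −1; in particular 3 has no preimage. So ψ is not surjective.
Because the two images are disjoint, no x < 0 has ψ(x) = ψ(0), so we compute ψ⁻¹(−4): −4 lies in (−∞, −1], so solve −6x − 1 = −4: x = (−4 + 1)/(−6) = 1/2.

1/2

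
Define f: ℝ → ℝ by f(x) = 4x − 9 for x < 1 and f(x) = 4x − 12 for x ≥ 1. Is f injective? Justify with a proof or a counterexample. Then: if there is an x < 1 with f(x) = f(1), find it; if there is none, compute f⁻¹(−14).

Both pieces are strictly increasing (slopes 4 and 4), so each is injective on its own interval.
The left piece maps (−∞, 1) onto (−∞, −5); the right piece maps [1, ∞) onto [−8, ∞).
These images overlap. In particular f(1) = −8 (right piece), and solving 4x − 9 = −8 on the left piece gives x = 1/4 < 1.
So f(1/4) = f(1) with 1/4 ≠ 1, and f is not injective. This x = 1/4 is the requested value below 1.

1/4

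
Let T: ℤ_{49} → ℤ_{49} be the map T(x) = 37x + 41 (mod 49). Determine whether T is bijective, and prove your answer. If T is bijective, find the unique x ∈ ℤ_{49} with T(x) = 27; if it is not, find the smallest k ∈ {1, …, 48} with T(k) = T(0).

If T(x_1) = T(x_2), then 37x_1 ≡ 37x_2 (mod 49). Because gcd(37, 49) = 1, we may cancel 37 to get x_1 ≡ x_2 (mod 49).
We now compute 37⁻¹ mod 49 explicitly. Euclid's algorithm: 49 = 1·37 + 12, 37 = 3·12 + 1; back-substituting gives 1 = 4·37 − 3·49, so 37⁻¹ ≡ 4 (mod 49).
For any y ∈ ℤ_{49}, x = 4(y − 41) mod 49 satisfies T(x) = 37·4(y − 41) + 41 ≡ y (since 37·4 ≡ 1 mod 49). So every y has a preimage.
So T is bijective.
Since T is bijective, we find T⁻¹(27): we need 37x ≡ 27 − 41 ≡ 35 (mod 49). Using 37⁻¹ = 4: x ≡ 4·35 = 140 = 2·49 + 42, so x = 42.
Check: T(42) = 37·42 + 41 = 1595 = 32·49 + 27 ≡ 27 (mod 49).

42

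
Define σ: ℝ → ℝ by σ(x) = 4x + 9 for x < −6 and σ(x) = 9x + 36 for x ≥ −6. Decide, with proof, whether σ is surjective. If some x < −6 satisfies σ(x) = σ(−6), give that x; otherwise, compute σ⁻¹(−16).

Both pieces are strictly increasing (slopes 4 and 9), so each is injective on its own interval.
The left piece maps (−∞, −6) onto (−∞, −15); the right piece maps [−6, ∞) onto [−18, ∞).
The union (−∞, −15) ∪ [−18, ∞) covers ℝ, so σ is surjective.
For the follow-up: the images overlap, so an x < −6 with σ(x) = σ(−6) exists. σ(−6) = −18; solving 4x + 9 = −18 for x < −6 gives x = (−18 − 9)/4 = −27/4.

-27/4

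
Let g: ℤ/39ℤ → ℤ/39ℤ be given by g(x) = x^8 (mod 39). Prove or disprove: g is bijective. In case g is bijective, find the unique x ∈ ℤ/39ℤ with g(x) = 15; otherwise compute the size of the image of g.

8

g(1) = 1^8 = 1.
g(5): Repeated squaring mod 39: 5^1 ≡ 5, 5^2 ≡ 5² = 25, 5^4 ≡ 25² = 625 ≡ 1, 5^8 ≡ 1² = 1. So 5^8 ≡ 1 (mod 39).
So g(1) = g(5) = 1 while 1 ≠ 5, therefore g is not injective, hence not bijective.
Since g is not bijective, we determine |image(g)|. Computing x^8 mod 39 for each x (by repeated squaring, reducing mod 39 at every step), the values g(0), g(1), …, g(38) are: 0, 1, 22, 9, 16, 1, 3, 16, 1, 3, 22, 22, 27, 13, 1, 9, 22, 16, 27, 16, 16, 27, 16, 22, 9, 1, 13, 27, 22, 22, 3, 1, 16, 3, 1, 16, 9, 22, 1.
The distinct values are {0, 1, 3, 9, 13, 16, 22, 27}; there are 8 of them.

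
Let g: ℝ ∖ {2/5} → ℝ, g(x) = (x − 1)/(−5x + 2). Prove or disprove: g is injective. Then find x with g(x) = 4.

3/7

Suppose g(x_1) = g(x_2). Cross-multiplying: (x_1 − 1)(−5x_2 + 2) = (x_2 − 1)(−5x_1 + 2).
Expanding both sides and cancelling the symmetric terms leaves −3·(x_1 − x_2) = 0. Since −3 ≠ 0, x_1 = x_2. So g is injective.
Solving g(x) = 4: cross-multiplying gives x − 1 = 4(−5x + 2), which rearranges to 21x = 9, so x = 3/7.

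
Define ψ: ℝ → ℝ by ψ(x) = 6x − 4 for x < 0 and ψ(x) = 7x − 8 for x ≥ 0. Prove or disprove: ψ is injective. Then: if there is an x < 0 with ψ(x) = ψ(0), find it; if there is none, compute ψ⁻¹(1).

-2/3

Both pieces are strictly increasing (slopes 6 and 7), so each is injective on its own interval.
The left piece maps (−∞, 0) onto (−∞, −4); the right piece maps [0, ∞) onto [−8, ∞).
These images overlap. In particular ψ(0) = −8 (right piece), and solving 6x − 4 = −8 on the left piece gives x = −2/3 < 0.
So ψ(−2/3) = ψ(0) with −2/3 ≠ 0, and ψ is not injective. This x = −2/3 is the requested value below 0.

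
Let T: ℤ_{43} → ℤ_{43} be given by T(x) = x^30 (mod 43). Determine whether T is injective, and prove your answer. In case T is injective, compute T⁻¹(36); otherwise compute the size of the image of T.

T(1) = 1^30 = 1.
T(6): Repeated squaring mod 43: 6^1 ≡ 6, 6^2 ≡ 6² = 36, 6^4 ≡ 36² = 1296 ≡ 6, 6^8 ≡ 6² = 36, 6^16 ≡ 36² = 1296 ≡ 6. Since 30 = 16 + 8 + 4 + 2, 6^30 ≡ 6·36·6·36: 6·36 = 216 ≡ 1, then 1·6 = 6, then 6·36 = 216 ≡ 1. So 6^30 ≡ 1 (mod 43).
So T(1) = T(6) = 1 while 1 ≠ 6, hence T is not injective.
Since T is not injective, we determine |image(T)|. Computing x^30 mod 43 for each x (by repeated squaring, reducing mod 43 at every step), the values T(0), T(1), …, T(42) are: 0, 1, 4, 11, 16, 21, 1, 1, 21, 35, 41, 35, 4, 21, 4, 16, 41, 41, 11, 16, 35, 11, 11, 35, 16, 11, 41, 41, 16, 4, 21, 4, 35, 41, 35, 21, 1, 1, 21, 16, 11, 4, 1.
The distinct values are {0, 1, 4, 11, 16, 21, 35, 41}; there are 8 of them.

8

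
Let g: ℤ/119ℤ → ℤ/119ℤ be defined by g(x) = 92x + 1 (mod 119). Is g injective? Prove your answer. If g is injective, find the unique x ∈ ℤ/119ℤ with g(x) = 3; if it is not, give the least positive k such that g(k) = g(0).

44

Recall that injectivity means: for all u, v in the domain, g(u) = g(v) implies u = v.
If g(u) = g(v), then 92u ≡ 92v (mod 119). Because gcd(92, 119) = 1, we may cancel 92 to get u ≡ v (mod 119).
So g is injective.
We now compute 92⁻¹ mod 119 explicitly. Euclid's algorithm: 119 = 1·92 + 27, 92 = 3·27 + 11, 27 = 2·11 + 5, 11 = 2·5 + 1; back-substituting gives 1 = 22·92 − 17·119, so 92⁻¹ ≡ 22 (mod 119).
Since g is injective, we compute g⁻¹(3): solve 92x + 1 ≡ 3 (mod 119), i.e. 92x ≡ 2 (mod 119).
Multiplying by 92⁻¹ = 22 gives x ≡ 22·2 = 44 ≡ 44 (mod 119).
Check: g(44) = 92·44 + 1 = 4049 = 34·119 + 3 ≡ 3 (mod 119).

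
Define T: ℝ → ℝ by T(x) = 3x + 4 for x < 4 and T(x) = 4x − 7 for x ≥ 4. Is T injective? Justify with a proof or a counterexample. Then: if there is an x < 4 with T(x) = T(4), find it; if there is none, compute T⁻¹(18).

Both pieces are strictly increasing (slopes 3 and 4), so each is injective on its own interval.
The left piece maps (−∞, 4) onto (−∞, 16); the right piece maps [4, ∞) onto [9, ∞).
These images overlap. In particular T(4) = 9 (right piece), and solving 3x + 4 = 9 on the left piece gives x = 5/3 < 4.
So T(5/3) = T(4) with 5/3 ≠ 4, and T is not injective. This x = 5/3 is the requested value below 4.

5/3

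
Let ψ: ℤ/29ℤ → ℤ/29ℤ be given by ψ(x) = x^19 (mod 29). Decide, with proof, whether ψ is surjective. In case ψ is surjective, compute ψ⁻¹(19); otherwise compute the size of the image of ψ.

15

Since 29 is prime, the nonzero elements of ℤ/29ℤ form a cyclic group of order 28.
As gcd(19, 28) = 1, raising to the 19th power is a bijection on this group: if s^19 ≡ t^19 then (st^{−1})^19 = 1, and the only element of order dividing gcd(19, 28) = 1 is 1, so s = t.
With ψ(0) = 0 this makes ψ injective on all of ℤ/29ℤ, hence bijective (finite equal-size domain and codomain). In particular ψ is surjective.
Since ψ is surjective, we find the preimage of 19. The inverse of x ↦ x^19 on (ℤ/29ℤ)^× is x ↦ x^3, because 19·3 = 57 = 2·28 + 1 ≡ 1 (mod 28) and x^{28} = 1 for x ≠ 0 (Fermat). So ψ⁻¹(19) = 19^3 mod 29.
Repeated squaring mod 29: 19^1 ≡ 19, 19^2 ≡ 19² = 361 ≡ 13. Since 3 = 2 + 1, 19^3 ≡ 13·19: 13·19 = 247 ≡ 15. So 19^3 ≡ 15 (mod 29).
Hence ψ⁻¹(19) = 15.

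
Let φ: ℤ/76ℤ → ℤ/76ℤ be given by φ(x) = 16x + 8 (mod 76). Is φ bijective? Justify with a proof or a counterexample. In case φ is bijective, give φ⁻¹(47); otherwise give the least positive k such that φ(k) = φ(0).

By definition, φ is injective if φ(s) = φ(t) implies s = t.
We have gcd(16, 76) = 4 > 1. Taking s = 0 and t = 19: φ(0) = 8 and φ(19) = 16·19 + 8 = 312 ≡ 8 (mod 76).
So φ(0) = φ(19) while 0 ≠ 19, therefore φ is not injective, hence not bijective.
Since φ is not bijective, we find the least positive k with φ(k) = φ(0): this means 16k ≡ 0 (mod 76), i.e. 76 ∣ 16k. Since gcd(16, 76) = 4, dividing through by 4 this holds exactly when 19 ∣ 4k, and as gcd(4, 19) = 1, exactly when 19 ∣ k.
The smallest positive such k is 19.

19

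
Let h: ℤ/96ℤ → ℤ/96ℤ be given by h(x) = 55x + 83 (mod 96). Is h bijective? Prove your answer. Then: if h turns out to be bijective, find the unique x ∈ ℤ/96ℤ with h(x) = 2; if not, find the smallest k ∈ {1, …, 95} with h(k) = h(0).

By definition, h is injective if h(s) = h(t) implies s = t.
If h(s) = h(t), then 55s ≡ 55t (mod 96). Because gcd(55, 96) = 1, we may cancel 55 to get s ≡ t (mod 96).
We now compute 55⁻¹ mod 96 explicitly. Euclid's algorithm: 96 = 1·55 + 41, 55 = 1·41 + 14, 41 = 2·14 + 13, 14 = 1·13 + 1; back-substituting gives 1 = 7·55 − 4·96, so 55⁻¹ ≡ 7 (mod 96).
Then y ↦ 7(y − 83) is a two-sided inverse to h, so every y ∈ ℤ/96ℤ has a preimage.
Hence h is bijective.
Since h is bijective, we compute h⁻¹(2): solve 55x + 83 ≡ 2 (mod 96), i.e. 55x ≡ 15 (mod 96).
Multiplying by 55⁻¹ = 7 gives x ≡ 7·15 = 105 = 1·96 + 9 ≡ 9 (mod 96).
Check: h(9) = 55·9 + 83 = 578 = 6·96 + 2 ≡ 2 (mod 96).

9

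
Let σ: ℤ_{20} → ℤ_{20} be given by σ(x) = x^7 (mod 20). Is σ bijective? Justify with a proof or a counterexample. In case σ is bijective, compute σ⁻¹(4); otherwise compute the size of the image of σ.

σ(0) = 0^7 = 0.
σ(10): Repeated squaring mod 20: 10^1 ≡ 10, 10^2 ≡ 10² = 100 ≡ 0, 10^4 ≡ 0² = 0. Since 7 = 4 + 2 + 1, 10^7 ≡ 0·0·10: 0·0 = 0, then 0·10 = 0. So 10^7 ≡ 0 (mod 20).
So σ(0) = σ(10) = 0 while 0 ≠ 10, so σ is not injective, hence not bijective.
Since σ is not bijective, we determine |image(σ)|. Computing x^7 mod 20 for each x (by repeated squaring, reducing mod 20 at every step), the values σ(0), σ(1), …, σ(19) are: 0, 1, 8, 7, 4, 5, 16, 3, 12, 9, 0, 11, 8, 17, 4, 15, 16, 13, 12, 19.
The distinct values are {0, 1, 3, 4, 5, 7, 8, 9, 11, 12, 13, 15, 16, 17, 19}; there are 15 of them.

15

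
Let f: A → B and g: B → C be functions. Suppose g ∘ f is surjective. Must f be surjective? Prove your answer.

not surjective

No. Take A = {1, 2}, B = {1, 2, 3}, C = {1}, f(a) = 1 for every a ∈ A, and g(b) = 1 for every b ∈ B.
Then g ∘ f is surjective onto {1}, but 3 ∈ B has no preimage under f, so f is not surjective.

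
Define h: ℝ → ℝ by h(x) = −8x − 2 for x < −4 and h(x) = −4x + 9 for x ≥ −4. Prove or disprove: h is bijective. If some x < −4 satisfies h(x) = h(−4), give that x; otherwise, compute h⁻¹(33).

-35/8

Both pieces are strictly decreasing (slopes −8 and −4), so each is injective on its own interval.
The left piece maps (−∞, −4) onto (30, ∞); the right piece maps [−4, ∞) onto (−∞, 25].
The images leave a gap (30 has no preimage), so h is not surjective, hence not bijective.
Because the two images are disjoint, no x < −4 has h(x) = h(−4), so we compute h⁻¹(33): 33 lies in (30, ∞), so solve −8x − 2 = 33: x = (33 + 2)/(−8) = −35/8.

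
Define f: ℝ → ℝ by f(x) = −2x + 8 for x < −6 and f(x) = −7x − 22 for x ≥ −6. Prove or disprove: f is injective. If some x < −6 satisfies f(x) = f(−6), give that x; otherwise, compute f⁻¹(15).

-37/7

Both pieces are strictly decreasing (slopes −2 and −7), so each is injective on its own interval.
The left piece maps (−∞, −6) onto (20, ∞); the right piece maps [−6, ∞) onto (−∞, 20].
These images are disjoint, so no value is attained by both pieces. Thus f is injective.
Because the two images are disjoint, no x < −6 has f(x) = f(−6), so we compute f⁻¹(15): 15 lies in (−∞, 20], so solve −7x − 22 = 15: x = (15 + 22)/(−7) = −37/7.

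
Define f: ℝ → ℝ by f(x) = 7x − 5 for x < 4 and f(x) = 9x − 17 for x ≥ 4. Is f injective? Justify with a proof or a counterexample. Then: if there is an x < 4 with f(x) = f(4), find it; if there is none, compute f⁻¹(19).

24/7

Both pieces are strictly increasing (slopes 7 and 9), so each is injective on its own interval.
The left piece maps (−∞, 4) onto (−∞, 23); the right piece maps [4, ∞) onto [19, ∞).
These images overlap. In particular f(4) = 19 (right piece), and solving 7x − 5 = 19 on the left piece gives x = 24/7 < 4.
So f(24/7) = f(4) with 24/7 ≠ 4, and f is not injective. This x = 24/7 is the requested value below 4.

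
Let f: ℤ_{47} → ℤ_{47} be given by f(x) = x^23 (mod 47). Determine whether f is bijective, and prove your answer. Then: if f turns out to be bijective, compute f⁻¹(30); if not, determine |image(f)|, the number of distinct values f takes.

3

f(1) = 1^23 = 1.
f(2): Repeated squaring mod 47: 2^1 ≡ 2, 2^2 ≡ 2² = 4, 2^4 ≡ 4² = 16, 2^8 ≡ 16² = 256 ≡ 21, 2^16 ≡ 21² = 441 ≡ 18. Since 23 = 16 + 4 + 2 + 1, 2^23 ≡ 18·16·4·2: 18·16 = 288 ≡ 6, then 6·4 = 24, then 24·2 = 48 ≡ 1. So 2^23 ≡ 1 (mod 47).
So f(1) = f(2) = 1 while 1 ≠ 2, hence f is not injective, hence not bijective.
Since f is not bijective, we determine |image(f)|. Computing x^23 mod 47 for each x (by repeated squaring, reducing mod 47 at every step), the values f(0), f(1), …, f(46) are: 0, 1, 1, 1, 1, 46, 1, 1, 1, 1, 46, 46, 1, 46, 1, 46, 1, 1, 1, 46, 46, 1, 46, 46, 1, 1, 46, 1, 1, 46, 46, 46, 1, 46, 1, 46, 1, 1, 46, 46, 46, 46, 1, 46, 46, 46, 46.
The distinct values are {0, 1, 46}; there are 3 of them.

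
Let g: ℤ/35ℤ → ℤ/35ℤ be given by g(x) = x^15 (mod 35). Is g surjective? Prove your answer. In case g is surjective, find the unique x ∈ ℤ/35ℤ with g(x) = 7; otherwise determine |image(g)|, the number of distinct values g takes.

15

g(4): Repeated squaring mod 35: 4^1 ≡ 4, 4^2 ≡ 4² = 16, 4^4 ≡ 16² = 256 ≡ 11, 4^8 ≡ 11² = 121 ≡ 16. Since 15 = 8 + 4 + 2 + 1, 4^15 ≡ 16·11·16·4: 16·11 = 176 ≡ 1, then 1·16 = 16, then 16·4 = 64 ≡ 29. So 4^15 ≡ 29 (mod 35).
g(9): Repeated squaring mod 35: 9^1 ≡ 9, 9^2 ≡ 9² = 81 ≡ 11, 9^4 ≡ 11² = 121 ≡ 16, 9^8 ≡ 16² = 256 ≡ 11. Since 15 = 8 + 4 + 2 + 1, 9^15 ≡ 11·16·11·9: 11·16 = 176 ≡ 1, then 1·11 = 11, then 11·9 = 99 ≡ 29. So 9^15 ≡ 29 (mod 35).
So g(4) = g(9) = 29 while 4 ≠ 9, so g is not injective.
A non-injective map from the 35-element set ℤ/35ℤ to itself takes at most 34 distinct values, so it cannot be surjective. So g is not surjective.
Since g is not surjective, we determine |image(g)|. Computing x^15 mod 35 for each x (by repeated squaring, reducing mod 35 at every step), the values g(0), g(1), …, g(34) are: 0, 1, 8, 27, 29, 20, 6, 28, 22, 29, 20, 1, 13, 27, 14, 15, 1, 13, 22, 34, 20, 21, 8, 22, 34, 15, 6, 13, 7, 29, 15, 6, 8, 27, 34.
The distinct values are {0, 1, 6, 7, 8, 13, 14, 15, 20, 21, 22, 27, 28, 29, 34}; there are 15 of them.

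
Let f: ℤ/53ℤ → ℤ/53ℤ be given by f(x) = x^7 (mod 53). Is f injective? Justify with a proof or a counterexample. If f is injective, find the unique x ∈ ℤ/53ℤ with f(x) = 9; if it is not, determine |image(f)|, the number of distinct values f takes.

Since 53 is prime, the nonzero elements of ℤ/53ℤ form a cyclic group of order 52.
As gcd(7, 52) = 1, raising to the 7th power is a bijection on this group: if s^7 ≡ t^7 then (st^{−1})^7 = 1, and the only element of order dividing gcd(7, 52) = 1 is 1, so s = t.
With f(0) = 0 this makes f injective on all of ℤ/53ℤ, hence bijective (finite equal-size domain and codomain). In particular f is injective.
Since f is injective, we find the preimage of 9. The inverse of x ↦ x^7 on (ℤ/53ℤ)^× is x ↦ x^15, because 7·15 = 105 = 2·52 + 1 ≡ 1 (mod 52) and x^{52} = 1 for x ≠ 0 (Fermat). So f⁻¹(9) = 9^15 mod 53.
Repeated squaring mod 53: 9^1 ≡ 9, 9^2 ≡ 9² = 81 ≡ 28, 9^4 ≡ 28² = 784 ≡ 42, 9^8 ≡ 42² = 1764 ≡ 15. Since 15 = 8 + 4 + 2 + 1, 9^15 ≡ 15·42·28·9: 15·42 = 630 ≡ 47, then 47·28 = 1316 ≡ 44, then 44·9 = 396 ≡ 25. So 9^15 ≡ 25 (mod 53).
Hence f⁻¹(9) = 25.

25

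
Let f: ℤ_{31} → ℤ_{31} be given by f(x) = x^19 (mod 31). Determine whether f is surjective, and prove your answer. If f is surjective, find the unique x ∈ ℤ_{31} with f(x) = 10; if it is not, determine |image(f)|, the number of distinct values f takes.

Since 31 is prime, the nonzero elements of ℤ_{31} form a cyclic group of order 30.
As gcd(19, 30) = 1, raising to the 19th power is a bijection on this group: if x_1^19 ≡ x_2^19 then (x_1x_2^{−1})^19 = 1, and the only element of order dividing gcd(19, 30) = 1 is 1, so x_1 = x_2.
With f(0) = 0 this makes f injective on all of ℤ_{31}, hence bijective (finite equal-size domain and codomain). In particular f is surjective.
Since f is surjective, we find the preimage of 10. The inverse of x ↦ x^19 on (ℤ_{31})^× is x ↦ x^19, because 19·19 = 361 = 12·30 + 1 ≡ 1 (mod 30) and x^{30} = 1 for x ≠ 0 (Fermat). So f⁻¹(10) = 10^19 mod 31.
Repeated squaring mod 31: 10^1 ≡ 10, 10^2 ≡ 10² = 100 ≡ 7, 10^4 ≡ 7² = 49 ≡ 18, 10^8 ≡ 18² = 324 ≡ 14, 10^16 ≡ 14² = 196 ≡ 10. Since 19 = 16 + 2 + 1, 10^19 ≡ 10·7·10: 10·7 = 70 ≡ 8, then 8·10 = 80 ≡ 18. So 10^19 ≡ 18 (mod 31).
Hence f⁻¹(10) = 18.

18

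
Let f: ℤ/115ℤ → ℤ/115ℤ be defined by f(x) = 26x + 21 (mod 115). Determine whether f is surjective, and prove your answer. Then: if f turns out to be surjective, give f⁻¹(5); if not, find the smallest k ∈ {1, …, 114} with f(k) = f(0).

Recall that f is surjective if every y in the codomain equals f(x) for some x in the domain.
Since gcd(26, 115) = 1, 26 is invertible modulo 115. Euclid's algorithm: 115 = 4·26 + 11, 26 = 2·11 + 4, 11 = 2·4 + 3, 4 = 1·3 + 1; back-substituting gives 1 = 31·26 − 7·115, so 26⁻¹ ≡ 31 (mod 115).
For any y ∈ ℤ/115ℤ, x = 31(y − 21) mod 115 satisfies f(x) = 26·31(y − 21) + 21 ≡ y (since 26·31 ≡ 1 mod 115). So every y has a preimage.
So f is surjective.
Since f is surjective, we find f⁻¹(5): we need 26x ≡ 5 − 21 ≡ 99 (mod 115). Using 26⁻¹ = 31: x ≡ 31·99 = 3069 = 26·115 + 79, so x = 79.
Check: f(79) = 26·79 + 21 = 2075 = 18·115 + 5 ≡ 5 (mod 115).

79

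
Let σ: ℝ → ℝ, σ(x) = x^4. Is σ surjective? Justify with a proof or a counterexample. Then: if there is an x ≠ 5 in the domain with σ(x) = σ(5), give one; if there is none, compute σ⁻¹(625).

Since 4 is even, x^4 ≥ 0 for all x ∈ ℝ, so −1 ∈ ℝ has no preimage. Therefore σ is not surjective.
For the follow-up, such an x exists: taking x = −5 ∈ ℝ gives σ(−5) = 625 = σ(5) with −5 ≠ 5.

-5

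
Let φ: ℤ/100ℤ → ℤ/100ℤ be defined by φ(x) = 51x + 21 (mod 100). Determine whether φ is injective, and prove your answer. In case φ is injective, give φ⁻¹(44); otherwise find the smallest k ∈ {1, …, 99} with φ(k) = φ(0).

Suppose φ(u) = φ(v) in ℤ/100ℤ. Then 51u + 21 ≡ 51v + 21 (mod 100), thus 51(u − v) ≡ 0 (mod 100).
Since gcd(51, 100) = 1, 51 is invertible modulo 100, thus u − v ≡ 0 (mod 100), i.e. u = v.
So φ is injective.
We now compute 51⁻¹ mod 100 explicitly. Euclid's algorithm: 100 = 1·51 + 49, 51 = 1·49 + 2, 49 = 24·2 + 1; back-substituting gives 1 = 51·51 − 26·100, so 51⁻¹ ≡ 51 (mod 100).
Since φ is injective, we find φ⁻¹(44): we need 51x ≡ 44 − 21 ≡ 23 (mod 100). Using 51⁻¹ = 51: x ≡ 51·23 = 1173 = 11·100 + 73, so x = 73.
Check: φ(73) = 51·73 + 21 = 3744 = 37·100 + 44 ≡ 44 (mod 100).

73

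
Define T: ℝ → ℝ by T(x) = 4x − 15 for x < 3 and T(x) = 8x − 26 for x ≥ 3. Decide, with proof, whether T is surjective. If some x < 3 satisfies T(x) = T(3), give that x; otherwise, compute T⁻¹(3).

29/8

Both pieces are strictly increasing (slopes 4 and 8), so each is injective on its own interval.
The left piece maps (−∞, 3) onto (−∞, −3); the right piece maps [3, ∞) onto [−2, ∞).
The union (−∞, −3) ∪ [−2, ∞) omits the interval between −3 and −2; in particular −3 has no preimage. So T is not surjective.
Because the two images are disjoint, no x < 3 has T(x) = T(3), so we compute T⁻¹(3): 3 lies in [−2, ∞), so solve 8x − 26 = 3: x = (3 + 26)/8 = 29/8.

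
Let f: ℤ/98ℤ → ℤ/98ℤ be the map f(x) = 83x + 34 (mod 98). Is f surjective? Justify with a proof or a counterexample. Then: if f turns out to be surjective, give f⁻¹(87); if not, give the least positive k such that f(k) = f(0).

3

Since gcd(83, 98) = 1, 83 is invertible modulo 98. Euclid's algorithm: 98 = 1·83 + 15, 83 = 5·15 + 8, 15 = 1·8 + 7, 8 = 1·7 + 1; back-substituting gives 1 = 13·83 − 11·98, so 83⁻¹ ≡ 13 (mod 98).
Then y ↦ 13(y − 34) is a two-sided inverse to f, so every y ∈ ℤ/98ℤ has a preimage.
Hence f is surjective.
Since f is surjective, we compute f⁻¹(87): solve 83x + 34 ≡ 87 (mod 98), i.e. 83x ≡ 53 (mod 98).
Multiplying by 83⁻¹ = 13 gives x ≡ 13·53 = 689 = 7·98 + 3 ≡ 3 (mod 98).
Check: f(3) = 83·3 + 34 = 283 = 2·98 + 87 ≡ 87 (mod 98).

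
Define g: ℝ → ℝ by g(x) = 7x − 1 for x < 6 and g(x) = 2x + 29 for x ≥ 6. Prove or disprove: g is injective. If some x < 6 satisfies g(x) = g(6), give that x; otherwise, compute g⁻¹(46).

Both pieces are strictly increasing (slopes 7 and 2), so each is injective on its own interval.
The left piece maps (−∞, 6) onto (−∞, 41); the right piece maps [6, ∞) onto [41, ∞).
These images are disjoint, so no value is attained by both pieces. Thus g is injective.
Because the two images are disjoint, no x < 6 has g(x) = g(6), so we compute g⁻¹(46): 46 lies in [41, ∞), so solve 2x + 29 = 46: x = (46 − 29)/2 = 17/2.

17/2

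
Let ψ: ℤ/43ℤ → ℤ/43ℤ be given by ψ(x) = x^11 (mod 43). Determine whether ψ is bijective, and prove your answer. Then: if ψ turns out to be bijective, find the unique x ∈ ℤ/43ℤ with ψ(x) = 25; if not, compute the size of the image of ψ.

23

Since 43 is prime, the nonzero elements of ℤ/43ℤ form a cyclic group of order 42.
As gcd(11, 42) = 1, raising to the 11th power is a bijection on this group: if s^11 ≡ t^11 then (st^{−1})^11 = 1, and the only element of order dividing gcd(11, 42) = 1 is 1, so s = t.
With ψ(0) = 0 this makes ψ injective on all of ℤ/43ℤ, hence bijective (finite equal-size domain and codomain). In particular ψ is bijective.
Since ψ is bijective, we find the preimage of 25. The inverse of x ↦ x^11 on (ℤ/43ℤ)^× is x ↦ x^23, because 11·23 = 253 = 6·42 + 1 ≡ 1 (mod 42) and x^{42} = 1 for x ≠ 0 (Fermat). So ψ⁻¹(25) = 25^23 mod 43.
Repeated squaring mod 43: 25^1 ≡ 25, 25^2 ≡ 25² = 625 ≡ 23, 25^4 ≡ 23² = 529 ≡ 13, 25^8 ≡ 13² = 169 ≡ 40, 25^16 ≡ 40² = 1600 ≡ 9. Since 23 = 16 + 4 + 2 + 1, 25^23 ≡ 9·13·23·25: 9·13 = 117 ≡ 31, then 31·23 = 713 ≡ 25, then 25·25 = 625 ≡ 23. So 25^23 ≡ 23 (mod 43).
Hence ψ⁻¹(25) = 23.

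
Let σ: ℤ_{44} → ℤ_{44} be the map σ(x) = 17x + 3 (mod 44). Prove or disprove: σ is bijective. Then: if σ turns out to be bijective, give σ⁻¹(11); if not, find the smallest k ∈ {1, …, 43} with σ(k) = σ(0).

16

Suppose σ(u) = σ(v) in ℤ_{44}. Then 17u + 3 ≡ 17v + 3 (mod 44), therefore 17(u − v) ≡ 0 (mod 44).
Since gcd(17, 44) = 1, 17 is invertible modulo 44, therefore u − v ≡ 0 (mod 44), i.e. u = v.
We now compute 17⁻¹ mod 44 explicitly. Euclid's algorithm: 44 = 2·17 + 10, 17 = 1·10 + 7, 10 = 1·7 + 3, 7 = 2·3 + 1; back-substituting gives 1 = 13·17 − 5·44, so 17⁻¹ ≡ 13 (mod 44).
Then y ↦ 13(y − 3) is a two-sided inverse to σ, so every y ∈ ℤ_{44} has a preimage.
Thus σ is bijective.
Since σ is bijective, we compute σ⁻¹(11): solve 17x + 3 ≡ 11 (mod 44), i.e. 17x ≡ 8 (mod 44).
Multiplying by 17⁻¹ = 13 gives x ≡ 13·8 = 104 = 2·44 + 16 ≡ 16 (mod 44).
Check: σ(16) = 17·16 + 3 = 275 = 6·44 + 11 ≡ 11 (mod 44).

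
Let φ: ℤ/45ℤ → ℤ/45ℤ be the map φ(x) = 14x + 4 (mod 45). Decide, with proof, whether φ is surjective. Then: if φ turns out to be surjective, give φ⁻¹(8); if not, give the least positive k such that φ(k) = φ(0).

26

Since gcd(14, 45) = 1, 14 is invertible modulo 45. Euclid's algorithm: 45 = 3·14 + 3, 14 = 4·3 + 2, 3 = 1·2 + 1; back-substituting gives 1 = 29·14 − 9·45, so 14⁻¹ ≡ 29 (mod 45).
Then y ↦ 29(y − 4) is a two-sided inverse to φ, so every y ∈ ℤ/45ℤ has a preimage.
Hence φ is surjective.
Since φ is surjective, we find φ⁻¹(8): we need 14x ≡ 8 − 4 ≡ 4 (mod 45). Using 14⁻¹ = 29: x ≡ 29·4 = 116 = 2·45 + 26, so x = 26.
Check: φ(26) = 14·26 + 4 = 368 = 8·45 + 8 ≡ 8 (mod 45).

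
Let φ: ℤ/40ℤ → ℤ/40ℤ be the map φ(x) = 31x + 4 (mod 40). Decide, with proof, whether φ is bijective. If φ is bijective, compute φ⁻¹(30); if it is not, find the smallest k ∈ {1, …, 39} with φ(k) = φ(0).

If φ(x_1) = φ(x_2), then 31x_1 ≡ 31x_2 (mod 40). Because gcd(31, 40) = 1, we may cancel 31 to get x_1 ≡ x_2 (mod 40).
We now compute 31⁻¹ mod 40 explicitly. Euclid's algorithm: 40 = 1·31 + 9, 31 = 3·9 + 4, 9 = 2·4 + 1; back-substituting gives 1 = 31·31 − 24·40, so 31⁻¹ ≡ 31 (mod 40).
Then y ↦ 31(y − 4) is a two-sided inverse to φ, so every y ∈ ℤ/40ℤ has a preimage.
Hence φ is bijective.
Since φ is bijective, we compute φ⁻¹(30): solve 31x + 4 ≡ 30 (mod 40), i.e. 31x ≡ 26 (mod 40).
Multiplying by 31⁻¹ = 31 gives x ≡ 31·26 = 806 = 20·40 + 6 ≡ 6 (mod 40).
Check: φ(6) = 31·6 + 4 = 190 = 4·40 + 30 ≡ 30 (mod 40).

6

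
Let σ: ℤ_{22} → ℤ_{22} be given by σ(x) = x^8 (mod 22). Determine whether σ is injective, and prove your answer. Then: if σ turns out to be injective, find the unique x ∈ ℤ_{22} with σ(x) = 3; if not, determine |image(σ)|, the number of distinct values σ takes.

12

σ(10): Repeated squaring mod 22: 10^1 ≡ 10, 10^2 ≡ 10² = 100 ≡ 12, 10^4 ≡ 12² = 144 ≡ 12, 10^8 ≡ 12² = 144 ≡ 12. So 10^8 ≡ 12 (mod 22).
σ(12): Repeated squaring mod 22: 12^1 ≡ 12, 12^2 ≡ 12² = 144 ≡ 12, 12^4 ≡ 12² = 144 ≡ 12, 12^8 ≡ 12² = 144 ≡ 12. So 12^8 ≡ 12 (mod 22).
So σ(10) = σ(12) = 12 while 10 ≠ 12, so σ is not injective.
Since σ is not injective, we determine |image(σ)|. Computing x^8 mod 22 for each x (by repeated squaring, reducing mod 22 at every step), the values σ(0), σ(1), …, σ(21) are: 0, 1, 14, 5, 20, 15, 4, 9, 16, 3, 12, 11, 12, 3, 16, 9, 4, 15, 20, 5, 14, 1.
The distinct values are {0, 1, 3, 4, 5, 9, 11, 12, 14, 15, 16, 20}; there are 12 of them.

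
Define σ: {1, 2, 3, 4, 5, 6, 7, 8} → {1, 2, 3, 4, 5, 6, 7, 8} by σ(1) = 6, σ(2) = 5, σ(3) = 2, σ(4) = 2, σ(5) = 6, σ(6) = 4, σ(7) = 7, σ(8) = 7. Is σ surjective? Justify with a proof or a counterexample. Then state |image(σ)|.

5

No element maps to 1, so σ is not surjective.
The image of σ is {2, 4, 5, 6, 7}, which has 5 elements.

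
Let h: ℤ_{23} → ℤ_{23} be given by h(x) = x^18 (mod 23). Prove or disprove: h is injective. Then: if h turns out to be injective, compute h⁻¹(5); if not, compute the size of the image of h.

12

h(11): Repeated squaring mod 23: 11^1 ≡ 11, 11^2 ≡ 11² = 121 ≡ 6, 11^4 ≡ 6² = 36 ≡ 13, 11^8 ≡ 13² = 169 ≡ 8, 11^16 ≡ 8² = 64 ≡ 18. Since 18 = 16 + 2, 11^18 ≡ 18·6: 18·6 = 108 ≡ 16. So 11^18 ≡ 16 (mod 23).
h(12): Repeated squaring mod 23: 12^1 ≡ 12, 12^2 ≡ 12² = 144 ≡ 6, 12^4 ≡ 6² = 36 ≡ 13, 12^8 ≡ 13² = 169 ≡ 8, 12^16 ≡ 8² = 64 ≡ 18. Since 18 = 16 + 2, 12^18 ≡ 18·6: 18·6 = 108 ≡ 16. So 12^18 ≡ 16 (mod 23).
So h(11) = h(12) = 16 while 11 ≠ 12, therefore h is not injective.
Since h is not injective, we determine |image(h)|. Computing x^18 mod 23 for each x (by repeated squaring, reducing mod 23 at every step), the values h(0), h(1), …, h(22) are: 0, 1, 13, 2, 8, 6, 3, 18, 12, 4, 9, 16, 16, 9, 4, 12, 18, 3, 6, 8, 2, 13, 1.
The distinct values are {0, 1, 2, 3, 4, 6, 8, 9, 12, 13, 16, 18}; there are 12 of them.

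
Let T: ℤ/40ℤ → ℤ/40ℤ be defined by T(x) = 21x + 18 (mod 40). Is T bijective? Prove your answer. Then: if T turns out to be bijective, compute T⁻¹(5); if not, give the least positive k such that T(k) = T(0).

7

If T(u) = T(v), then 21u ≡ 21v (mod 40). Because gcd(21, 40) = 1, we may cancel 21 to get u ≡ v (mod 40).
We now compute 21⁻¹ mod 40 explicitly. Euclid's algorithm: 40 = 1·21 + 19, 21 = 1·19 + 2, 19 = 9·2 + 1; back-substituting gives 1 = 21·21 − 11·40, so 21⁻¹ ≡ 21 (mod 40).
For any y ∈ ℤ/40ℤ, x = 21(y − 18) mod 40 satisfies T(x) = 21·21(y − 18) + 18 ≡ y (since 21·21 ≡ 1 mod 40). So every y has a preimage.
Thus T is bijective.
Since T is bijective, we find T⁻¹(5): we need 21x ≡ 5 − 18 ≡ 27 (mod 40). Using 21⁻¹ = 21: x ≡ 21·27 = 567 = 14·40 + 7, so x = 7.
Check: T(7) = 21·7 + 18 = 165 = 4·40 + 5 ≡ 5 (mod 40).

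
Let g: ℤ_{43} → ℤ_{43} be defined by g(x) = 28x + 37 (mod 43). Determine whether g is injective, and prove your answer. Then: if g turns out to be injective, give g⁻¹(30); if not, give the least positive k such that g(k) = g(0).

32

If g(u) = g(v), then 28u ≡ 28v (mod 43). Because gcd(28, 43) = 1, we may cancel 28 to get u ≡ v (mod 43).
Hence g is injective.
We now compute 28⁻¹ mod 43 explicitly. Euclid's algorithm: 43 = 1·28 + 15, 28 = 1·15 + 13, 15 = 1·13 + 2, 13 = 6·2 + 1; back-substituting gives 1 = 20·28 − 13·43, so 28⁻¹ ≡ 20 (mod 43).
Since g is injective, we compute g⁻¹(30): solve 28x + 37 ≡ 30 (mod 43), i.e. 28x ≡ 36 (mod 43).
Multiplying by 28⁻¹ = 20 gives x ≡ 20·36 = 720 = 16·43 + 32 ≡ 32 (mod 43).
Check: g(32) = 28·32 + 37 = 933 = 21·43 + 30 ≡ 30 (mod 43).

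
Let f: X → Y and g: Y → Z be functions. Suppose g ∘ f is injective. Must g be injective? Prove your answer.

not injective

No. Take X = {0, 1, 2}, Y = {0, 1, 2, 3}, Z = {0, 1, 2, 3}, f(a) = a for each a ∈ X, and g(b) = 2 if b ∈ {2, 3} else g(b) = b.
Then g ∘ f = f is injective (X ⊂ Y and f is the inclusion), but g(2) = g(3) = 2 with 2 ≠ 3, so g is not injective.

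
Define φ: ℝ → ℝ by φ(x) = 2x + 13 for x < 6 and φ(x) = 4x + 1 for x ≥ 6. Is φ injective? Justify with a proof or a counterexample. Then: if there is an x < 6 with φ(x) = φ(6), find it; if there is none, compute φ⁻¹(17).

Both pieces are strictly increasing (slopes 2 and 4), so each is injective on its own interval.
The left piece maps (−∞, 6) onto (−∞, 25); the right piece maps [6, ∞) onto [25, ∞).
These images are disjoint, so no value is attained by both pieces. So φ is injective.
Because the two images are disjoint, no x < 6 has φ(x) = φ(6), so we compute φ⁻¹(17): 17 lies in (−∞, 25), so solve 2x + 13 = 17: x = (17 − 13)/2 = 2.

2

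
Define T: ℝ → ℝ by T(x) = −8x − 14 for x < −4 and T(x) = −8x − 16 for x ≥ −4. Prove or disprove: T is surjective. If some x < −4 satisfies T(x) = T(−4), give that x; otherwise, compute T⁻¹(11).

-27/8

Both pieces are strictly decreasing (slopes −8 and −8), so each is injective on its own interval.
The left piece maps (−∞, −4) onto (18, ∞); the right piece maps [−4, ∞) onto (−∞, 16].
The union (18, ∞) ∪ (−∞, 16] omits the interval between 18 and 16; in particular 18 has no preimage. So T is not surjective.
Because the two images are disjoint, no x < −4 has T(x) = T(−4), so we compute T⁻¹(11): 11 lies in (−∞, 16], so solve −8x − 16 = 11: x = (11 + 16)/(−8) = −27/8.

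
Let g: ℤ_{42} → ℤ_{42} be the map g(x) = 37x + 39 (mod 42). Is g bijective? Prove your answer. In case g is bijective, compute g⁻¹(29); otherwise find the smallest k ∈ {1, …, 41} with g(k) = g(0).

2

By definition, injectivity means: for all x_1, x_2 in the domain, g(x_1) = g(x_2) implies x_1 = x_2.
Suppose g(x_1) = g(x_2) in ℤ_{42}. Then 37x_1 + 39 ≡ 37x_2 + 39 (mod 42), therefore 37(x_1 − x_2) ≡ 0 (mod 42).
Since gcd(37, 42) = 1, 37 is invertible modulo 42, so x_1 − x_2 ≡ 0 (mod 42), i.e. x_1 = x_2.
We now compute 37⁻¹ mod 42 explicitly. Euclid's algorithm: 42 = 1·37 + 5, 37 = 7·5 + 2, 5 = 2·2 + 1; back-substituting gives 1 = 25·37 − 22·42, so 37⁻¹ ≡ 25 (mod 42).
Then y ↦ 25(y − 39) is a two-sided inverse to g, so every y ∈ ℤ_{42} has a preimage.
Thus g is bijective.
Since g is bijective, we find g⁻¹(29): we need 37x ≡ 29 − 39 ≡ 32 (mod 42). Using 37⁻¹ = 25: x ≡ 25·32 = 800 = 19·42 + 2, so x = 2.
Check: g(2) = 37·2 + 39 = 113 = 2·42 + 29 ≡ 29 (mod 42).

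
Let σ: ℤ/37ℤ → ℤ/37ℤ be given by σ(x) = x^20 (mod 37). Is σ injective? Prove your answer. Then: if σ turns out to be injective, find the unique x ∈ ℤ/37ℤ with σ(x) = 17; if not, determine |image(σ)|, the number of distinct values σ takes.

10

σ(1) = 1^20 = 1.
σ(6): Repeated squaring mod 37: 6^1 ≡ 6, 6^2 ≡ 6² = 36, 6^4 ≡ 36² = 1296 ≡ 1, 6^8 ≡ 1² = 1, 6^16 ≡ 1² = 1. Since 20 = 16 + 4, 6^20 ≡ 1·1: 1·1 = 1. So 6^20 ≡ 1 (mod 37).
So σ(1) = σ(6) = 1 while 1 ≠ 6, thus σ is not injective.
Since σ is not injective, we determine |image(σ)|. Computing x^20 mod 37 for each x (by repeated squaring, reducing mod 37 at every step), the values σ(0), σ(1), …, σ(36) are: 0, 1, 33, 9, 16, 12, 1, 12, 10, 7, 26, 10, 33, 16, 26, 34, 34, 7, 9, 9, 7, 34, 34, 26, 16, 33, 10, 26, 7, 10, 12, 1, 12, 16, 9, 33, 1.
The distinct values are {0, 1, 7, 9, 10, 12, 16, 26, 33, 34}; there are 10 of them.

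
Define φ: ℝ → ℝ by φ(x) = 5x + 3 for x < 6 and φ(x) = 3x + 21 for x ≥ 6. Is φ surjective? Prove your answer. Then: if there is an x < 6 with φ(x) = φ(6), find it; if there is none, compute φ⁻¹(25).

22/5

Both pieces are strictly increasing (slopes 5 and 3), so each is injective on its own interval.
The left piece maps (−∞, 6) onto (−∞, 33); the right piece maps [6, ∞) onto [39, ∞).
The union (−∞, 33) ∪ [39, ∞) omits the interval between 33 and 39; in particular 33 has no preimage. So φ is not surjective.
Because the two images are disjoint, no x < 6 has φ(x) = φ(6), so we compute φ⁻¹(25): 25 lies in (−∞, 33), so solve 5x + 3 = 25: x = (25 − 3)/5 = 22/5.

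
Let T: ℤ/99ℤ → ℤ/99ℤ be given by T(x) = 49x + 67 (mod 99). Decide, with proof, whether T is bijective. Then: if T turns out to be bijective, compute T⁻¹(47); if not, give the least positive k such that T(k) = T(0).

40

Suppose T(s) = T(t) in ℤ/99ℤ. Then 49s + 67 ≡ 49t + 67 (mod 99), therefore 49(s − t) ≡ 0 (mod 99).
Since gcd(49, 99) = 1, 49 is invertible modulo 99, so s − t ≡ 0 (mod 99), i.e. s = t.
We now compute 49⁻¹ mod 99 explicitly. Euclid's algorithm: 99 = 2·49 + 1; back-substituting gives 1 = 97·49 − 48·99, so 49⁻¹ ≡ 97 (mod 99).
For any y ∈ ℤ/99ℤ, x = 97(y − 67) mod 99 satisfies T(x) = 49·97(y − 67) + 67 ≡ y (since 49·97 ≡ 1 mod 99). So every y has a preimage.
Therefore T is bijective.
Since T is bijective, we compute T⁻¹(47): solve 49x + 67 ≡ 47 (mod 99), i.e. 49x ≡ 79 (mod 99).
Multiplying by 49⁻¹ = 97 gives x ≡ 97·79 = 7663 = 77·99 + 40 ≡ 40 (mod 99).
Check: T(40) = 49·40 + 67 = 2027 = 20·99 + 47 ≡ 47 (mod 99).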